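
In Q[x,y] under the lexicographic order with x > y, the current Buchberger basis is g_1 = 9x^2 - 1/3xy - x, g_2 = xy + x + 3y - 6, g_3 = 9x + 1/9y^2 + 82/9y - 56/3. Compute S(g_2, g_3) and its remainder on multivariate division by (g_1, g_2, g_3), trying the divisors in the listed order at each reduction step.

lcm(LM(g_2), LM(g_3)) = xy.
S = (lcm/LT(g_2))·g_2 − (lcm/LT(g_3))·g_3 = x - 1/81y^3 - 82/81y^2 + 137/27y - 6.
Reduce S modulo (g_1, g_2, g_3) in that order:
  leading term x: subtract (1/9)·g_3 from x - 1/81y^3 - 82/81y^2 + 137/27y - 6 → -1/81y^3 - 83/81y^2 + 329/81y - 106/27
  leading term y^3: no divisor's leading term divides it; move -1/81y^3 to the remainder.
  leading term y^2: no divisor's leading term divides it; move -83/81y^2 to the remainder.
  leading term y: no divisor's leading term divides it; move 329/81y to the remainder.
  leading term 1: no divisor's leading term divides it; move -106/27 to the remainder.
The remainder -1/81y^3 - 83/81y^2 + 329/81y - 106/27 is nonzero, so it would be added as the next basis element.
An S-polynomial is built so that the two leading terms cancel; whether anything survives reduction is exactly the Gröbner-basis criterion.

S(g_2, g_3) = x - 1/81y^3 - 82/81y^2 + 137/27y - 6; remainder on division = -1/81y^3 - 83/81y^2 + 329/81y - 106/27.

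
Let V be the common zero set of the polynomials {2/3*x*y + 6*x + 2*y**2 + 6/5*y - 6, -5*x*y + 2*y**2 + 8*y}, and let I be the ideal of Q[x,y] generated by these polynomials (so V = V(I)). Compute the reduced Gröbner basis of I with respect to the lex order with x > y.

The reduced Gröbner basis is the canonical form of the ideal for this ordering.

f_1 = 2/3*x*y + 6*x + 2*y**2 + 6/5*y - 6, LT = x*y.
f_2 = -5*x*y + 2*y**2 + 8*y, LT = x*y.

S(f_1,f_2): lcm = x*y. S = 9*x + 17/5*y**2 + 17/5*y - 9.
  leading term x: no divisor's leading term divides it; move 9*x to the remainder.
  leading term y**2: no divisor's leading term divides it; move 17/5*y**2 to the remainder.
  leading term y: no divisor's leading term divides it; move 17/5*y to the remainder.
  leading term 1: no divisor's leading term divides it; move -9 to the remainder.
  remainder 9*x + 17/5*y**2 + 17/5*y - 9 ≠ 0; add g_3 = 9*x + 17/5*y**2 + 17/5*y - 9 to the basis.

S(f_1,g_3): lcm = x*y. S = 9*x - 17/45*y**3 + 118/45*y**2 + 14/5*y - 9.
  leading term x: subtract (1)·g_3 from 9*x - 17/45*y**3 + 118/45*y**2 + 14/5*y - 9 → -17/45*y**3 - 7/9*y**2 - 3/5*y
  leading term y**3: no divisor's leading term divides it; move -17/45*y**3 to the remainder.
  leading term y**2: no divisor's leading term divides it; move -7/9*y**2 to the remainder.
  leading term y: no divisor's leading term divides it; move -3/5*y to the remainder.
  remainder -17/45*y**3 - 7/9*y**2 - 3/5*y ≠ 0; add g_4 = -17/45*y**3 - 7/9*y**2 - 3/5*y to the basis.

The other S-polynomials (S(f_2,g_3), S(f_1,g_4), S(f_2,g_4), S(g_3,g_4)) all reduce to 0 modulo the current basis, so we have a Gröbner basis.
Inter-reduce: drop elements whose leading term is divisible by another's, tail-reduce, and make monic.

G = {x + 17/45*y**2 + 17/45*y - 1, y**3 + 35/17*y**2 + 27/17*y}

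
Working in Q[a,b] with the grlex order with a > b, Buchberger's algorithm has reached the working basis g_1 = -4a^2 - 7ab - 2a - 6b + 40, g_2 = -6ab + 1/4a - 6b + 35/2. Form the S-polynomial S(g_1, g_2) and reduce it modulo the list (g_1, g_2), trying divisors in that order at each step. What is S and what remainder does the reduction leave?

S(g_1, g_2) = 7/4ab^2 + 1/24a^2 - 1/2ab + 3/2b^2 + 35/12a - 10b; remainder on division = -1/4b^2 + 23/8a - 107/24b - 25/24.

lcm(LM(g_1), LM(g_2)) = a^2b.
S = (lcm/LT(g_1))·g_1 − (lcm/LT(g_2))·g_2 = 7/4ab^2 + 1/24a^2 - 1/2ab + 3/2b^2 + 35/12a - 10b.
Reduce S modulo (g_1, g_2) in that order:
  leading term ab^2: subtract (-7/24b)·g_2 from 7/4ab^2 + 1/24a^2 - 1/2ab + 3/2b^2 + 35/12a - 10b → 1/24a^2 - 41/96ab - 1/4b^2 + 35/12a - 235/48b
  leading term a^2: subtract (-1/96)·g_1 from 1/24a^2 - 41/96ab - 1/4b^2 + 35/12a - 235/48b → -1/2ab - 1/4b^2 + 139/48a - 119/24b + 5/12
  leading term ab: subtract (1/12)·g_2 from -1/2ab - 1/4b^2 + 139/48a - 119/24b + 5/12 → -1/4b^2 + 23/8a - 107/24b - 25/24
  leading term b^2: no divisor's leading term divides it; move -1/4b^2 to the remainder.
  leading term a: no divisor's leading term divides it; move 23/8a to the remainder.
  leading term b: no divisor's leading term divides it; move -107/24b to the remainder.
  leading term 1: no divisor's leading term divides it; move -25/24 to the remainder.
The remainder -1/4b^2 + 23/8a - 107/24b - 25/24 is nonzero, so it would be added as the next basis element.
This is the inner loop of Buchberger's algorithm — each nonzero remainder becomes a new basis element.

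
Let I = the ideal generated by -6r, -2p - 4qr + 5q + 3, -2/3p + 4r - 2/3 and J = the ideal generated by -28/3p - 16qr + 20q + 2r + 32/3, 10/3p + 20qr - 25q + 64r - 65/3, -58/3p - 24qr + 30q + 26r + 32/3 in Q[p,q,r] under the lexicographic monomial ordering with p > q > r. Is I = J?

For a fixed monomial order, each ideal has a unique reduced Gröbner basis; comparing bases decides equality.
Buchberger on the first generating set:
f_1 = -6r, LT = r.
f_2 = -2p - 4qr + 5q + 3, LT = p.
f_3 = -2/3p + 4r - 2/3, LT = p.

S(f_2,f_3): lcm = p. S = 2qr - 5/2q + 6r - 5/2.
  reduce S modulo (f_1, f_2, f_3):
  remainder -5/2q - 5/2 ≠ 0; add g_4 = -5/2q - 5/2 to the basis.

The other S-polynomials (S(f_1,f_2), S(f_1,f_3), S(f_1,g_4), S(f_2,g_4), S(f_3,g_4)) all reduce to 0 modulo the current basis, so we have a Gröbner basis.
Inter-reduce: drop elements whose leading term is divisible by another's, tail-reduce, and make monic.
Reduced Gröbner basis: {p + 1, q + 1, r}.

Buchberger on the second generating set:
h_1 = -28/3p - 16qr + 20q + 2r + 32/3, LT = p.
h_2 = 10/3p + 20qr - 25q + 64r - 65/3, LT = p.
h_3 = -58/3p - 24qr + 30q + 26r + 32/3, LT = p.

S(h_1,h_2): lcm = p. S = -30/7qr + 75/14q - 1359/70r + 75/14.
  reduce S modulo (h_1, h_2, h_3):
  remainder -30/7qr + 75/14q - 1359/70r + 75/14 ≠ 0; add k_4 = -30/7qr + 75/14q - 1359/70r + 75/14 to the basis.

S(h_1,h_3): lcm = p. S = 96/203qr - 120/203q + 459/406r - 120/203.
  reduce S modulo (h_1, h_2, h_3, k_4):
  remainder -1467/1450r ≠ 0; add k_5 = -1467/1450r to the basis.

S(k_4,k_5): lcm = qr. S = -5/4q + 453/100r - 5/4.
  reduce S modulo (h_1, h_2, h_3, k_4, k_5):
  remainder -5/4q - 5/4 ≠ 0; add k_6 = -5/4q - 5/4 to the basis.

The other S-polynomials (S(h_2,h_3), S(h_1,k_4), S(h_2,k_4), S(h_3,k_4), S(h_1,k_5), S(h_2,k_5), S(h_3,k_5), S(h_1,k_6), S(h_2,k_6), S(h_3,k_6), S(k_4,k_6), S(k_5,k_6)) all reduce to 0 modulo the current basis, so we have a Gröbner basis.
Inter-reduce: drop elements whose leading term is divisible by another's, tail-reduce, and make monic.
Reduced Gröbner basis: {p + 1, q + 1, r}.

The two bases agree; hence the ideals are identical.

Yes, the ideals are equal.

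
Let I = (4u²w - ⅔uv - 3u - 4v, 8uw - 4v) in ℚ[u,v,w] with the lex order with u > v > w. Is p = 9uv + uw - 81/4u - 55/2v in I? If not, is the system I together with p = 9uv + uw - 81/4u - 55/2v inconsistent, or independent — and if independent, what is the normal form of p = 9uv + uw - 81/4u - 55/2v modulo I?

9uv + uw - 81/4u - 55/2v lies in I (it reduces to 0).

First compute the reduced Gröbner basis of I by Buchberger's algorithm.
f_1 = 4u²w - ⅔uv - 3u - 4v, LT = u²w.
f_2 = 8uw - 4v, LT = uw.

S(f_1,f_2): lcm = u²w. S = ⅓uv - ¾u - v.
  leading term uv: no divisor's leading term divides it; move ⅓uv to the remainder.
  leading term u: no divisor's leading term divides it; move -¾u to the remainder.
  leading term v: no divisor's leading term divides it; move -v to the remainder.
  remainder ⅓uv - ¾u - v ≠ 0; add h_3 = ⅓uv - ¾u - v to the basis.

S(f_1,h_3): lcm = u²vw. S = 9/4u²w - ⅙uv² + 3uvw - ¾uv - v².
  leading term u²w: subtract (9/16)·f_1 from 9/4u²w - ⅙uv² + 3uvw - ¾uv - v² → -⅙uv² + 3uvw - ⅜uv + 27/16u - v² + 9/4v
  leading term uv²: subtract (-½v)·h_3 from -⅙uv² + 3uvw - ⅜uv + 27/16u - v² + 9/4v → 3uvw - ¾uv + 27/16u - 3/2v² + 9/4v
  leading term uvw: subtract (⅜v)·f_2 from 3uvw - ¾uv + 27/16u - 3/2v² + 9/4v → -¾uv + 27/16u + 9/4v
  leading term uv: subtract (-9/4)·h_3 from -¾uv + 27/16u + 9/4v → 0
  remainder 0.

S(f_2,h_3): lcm = uvw. S = 9/4uw - ½v² + 3vw.
  leading term uw: subtract (9/32)·f_2 from 9/4uw - ½v² + 3vw → -½v² + 3vw + 9/8v
  leading term v²: no divisor's leading term divides it; move -½v² to the remainder.
  leading term vw: no divisor's leading term divides it; move 3vw to the remainder.
  leading term v: no divisor's leading term divides it; move 9/8v to the remainder.
  remainder -½v² + 3vw + 9/8v ≠ 0; add h_4 = -½v² + 3vw + 9/8v to the basis.

S(f_1,h_4): leading monomials are coprime, so the S-polynomial reduces to 0 (Buchberger's first criterion).
S(f_2,h_4): leading monomials are coprime, so the S-polynomial reduces to 0 (Buchberger's first criterion).
S(h_3,h_4): lcm = uv². S = 6uvw - 3v².
  leading term uvw: subtract (¾v)·f_2 from 6uvw - 3v² → 0
  remainder 0.

Every S-polynomial of the final basis reduces to 0, so we have a Gröbner basis.
Inter-reduce: drop elements whose leading term is divisible by another's, tail-reduce, and make monic.
Reduced Gröbner basis: {uv - 9/4u - 3v, uw - ½v, v² - 6vw - 9/4v}.
Label its elements g_1 = uv - 9/4u - 3v, g_2 = uw - ½v, g_3 = v² - 6vw - 9/4v.

Reduce p = 9uv + uw - 81/4u - 55/2v modulo G:
  leading term uv: subtract (9)·g_1 from 9uv + uw - 81/4u - 55/2v → uw - ½v
  leading term uw: subtract (1)·g_2 from uw - ½v → 0
  normal form = 0.
Since the normal form is 0, p ∈ I.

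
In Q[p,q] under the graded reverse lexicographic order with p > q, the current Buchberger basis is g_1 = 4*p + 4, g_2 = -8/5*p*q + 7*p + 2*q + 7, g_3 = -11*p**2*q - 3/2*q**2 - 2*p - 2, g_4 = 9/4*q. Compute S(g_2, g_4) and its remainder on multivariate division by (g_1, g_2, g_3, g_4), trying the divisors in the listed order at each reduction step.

S(g_2, g_4) = -35/8*p - 5/4*q - 35/8; remainder on division = 0.

lcm(LM(g_2), LM(g_4)) = p*q.
S = (lcm/LT(g_2))·g_2 − (lcm/LT(g_4))·g_4 = -35/8*p - 5/4*q - 35/8.
Reduce S modulo (g_1, g_2, g_3, g_4) in that order:
  leading term p: subtract (-35/32)·g_1 from -35/8*p - 5/4*q - 35/8 → -5/4*q
  leading term q: subtract (-5/9)·g_4 from -5/4*q → 0
The remainder is 0, so this S-polynomial contributes no new basis element.
An S-polynomial is built so that the two leading terms cancel; whether anything survives reduction is exactly the Gröbner-basis criterion.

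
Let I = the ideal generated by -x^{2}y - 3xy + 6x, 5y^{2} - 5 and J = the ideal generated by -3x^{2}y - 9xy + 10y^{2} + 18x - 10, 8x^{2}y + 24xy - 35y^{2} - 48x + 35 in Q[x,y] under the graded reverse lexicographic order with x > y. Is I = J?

Two ideals are equal iff their reduced Gröbner bases coincide (the reduced basis is unique for a fixed ordering).
Buchberger on the first generating set:
f_1 = -x^{2}y - 3xy + 6x, LT = x^{2}y.
f_2 = 5y^{2} - 5, LT = y^{2}.

S(f_1,f_2): lcm = x^{2}y^{2}. S = 3xy^{2} + x^{2} - 6xy.
  reduce S modulo (f_1, f_2):
  remainder x^{2} - 6xy + 3x ≠ 0; add g_3 = x^{2} - 6xy + 3x to the basis.

The other S-polynomials (S(f_1,g_3), S(f_2,g_3)) all reduce to 0 modulo the current basis, so we have a Gröbner basis.
Inter-reduce: drop elements whose leading term is divisible by another's, tail-reduce, and make monic.
Reduced Gröbner basis: {x^{2} - 6xy + 3x, y^{2} - 1}.

Buchberger on the second generating set:
h_1 = -3x^{2}y - 9xy + 10y^{2} + 18x - 10, LT = x^{2}y.
h_2 = 8x^{2}y + 24xy - 35y^{2} - 48x + 35, LT = x^{2}y.

S(h_1,h_2): lcm = x^{2}y. S = \tfrac{25}{24}y^{2} - \tfrac{25}{24}.
  reduce S modulo (h_1, h_2):
  remainder \tfrac{25}{24}y^{2} - \tfrac{25}{24} ≠ 0; add k_3 = \tfrac{25}{24}y^{2} - \tfrac{25}{24} to the basis.

S(h_1,k_3): lcm = x^{2}y^{2}. S = 3xy^{2} - \tfrac{10}{3}y^{3} + x^{2} - 6xy + \tfrac{10}{3}y.
  reduce S modulo (h_1, h_2, k_3):
  remainder x^{2} - 6xy + 3x ≠ 0; add k_4 = x^{2} - 6xy + 3x to the basis.

The other S-polynomials (S(h_2,k_3), S(h_1,k_4), S(h_2,k_4), S(k_3,k_4)) all reduce to 0 modulo the current basis, so we have a Gröbner basis.
Inter-reduce: drop elements whose leading term is divisible by another's, tail-reduce, and make monic.
Reduced Gröbner basis: {x^{2} - 6xy + 3x, y^{2} - 1}.

Same reduced basis, so the two generating sets span the same ideal.
The same test decides containment: I ⊆ J iff every generator of I reduces to 0 modulo a Gröbner basis of J.

Yes, the ideals are equal.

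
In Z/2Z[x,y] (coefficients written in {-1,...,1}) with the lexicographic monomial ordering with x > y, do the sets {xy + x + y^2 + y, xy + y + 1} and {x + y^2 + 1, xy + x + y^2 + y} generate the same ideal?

Yes, the ideals are equal.

For a fixed monomial order, each ideal has a unique reduced Gröbner basis; comparing bases decides equality.
Buchberger on the first generating set:
f_1 = xy + x + y^2 + y, LT = xy.
f_2 = xy + y + 1, LT = xy.

S(f_1,f_2): lcm = xy. S = x + y^2 + 1.
  leading term x: no divisor's leading term divides it; move x to the remainder.
  leading term y^2: no divisor's leading term divides it; move y^2 to the remainder.
  leading term 1: no divisor's leading term divides it; move 1 to the remainder.
  remainder x + y^2 + 1 ≠ 0; add g_3 = x + y^2 + 1 to the basis.

S(f_1,g_3): lcm = xy. S = x + y^3 + y^2.
  leading term x: subtract (1)·g_3 from x + y^3 + y^2 → y^3 + 1
  leading term y^3: no divisor's leading term divides it; move y^3 to the remainder.
  leading term 1: no divisor's leading term divides it; move 1 to the remainder.
  remainder y^3 + 1 ≠ 0; add g_4 = y^3 + 1 to the basis.

S(f_2,g_3): lcm = xy. S = y^3 + 1.
  leading term y^3: subtract (1)·g_4 from y^3 + 1 → 0
  remainder 0.

S(f_1,g_4): lcm = xy^3. S = xy^2 + x + y^4 + y^3.
  leading term xy^2: subtract (y)·f_1 from xy^2 + x + y^4 + y^3 → xy + x + y^4 + y^2
  leading term xy: subtract (1)·f_1 from xy + x + y^4 + y^2 → y^4 + y
  leading term y^4: subtract (y)·g_4 from y^4 + y → 0
  remainder 0.

S(f_2,g_4): lcm = xy^3. S = x + y^3 + y^2.
  leading term x: subtract (1)·g_3 from x + y^3 + y^2 → y^3 + 1
  leading term y^3: subtract (1)·g_4 from y^3 + 1 → 0
  remainder 0.

S(g_3,g_4): leading monomials are coprime, so the S-polynomial reduces to 0 (Buchberger's first criterion).
Every S-polynomial of the final basis reduces to 0, so we have a Gröbner basis.
Inter-reduce: drop elements whose leading term is divisible by another's, tail-reduce, and make monic.
Reduced Gröbner basis: {x + y^2 + 1, y^3 + 1}.

Buchberger on the second generating set:
h_1 = x + y^2 + 1, LT = x.
h_2 = xy + x + y^2 + y, LT = xy.

S(h_1,h_2): lcm = xy. S = x + y^3 + y^2.
  leading term x: subtract (1)·h_1 from x + y^3 + y^2 → y^3 + 1
  leading term y^3: no divisor's leading term divides it; move y^3 to the remainder.
  leading term 1: no divisor's leading term divides it; move 1 to the remainder.
  remainder y^3 + 1 ≠ 0; add k_3 = y^3 + 1 to the basis.

S(h_1,k_3): leading monomials are coprime, so the S-polynomial reduces to 0 (Buchberger's first criterion).
S(h_2,k_3): lcm = xy^3. S = xy^2 + x + y^4 + y^3.
  leading term xy^2: subtract (y^2)·h_1 from xy^2 + x + y^4 + y^3 → x + y^3 + y^2
  leading term x: subtract (1)·h_1 from x + y^3 + y^2 → y^3 + 1
  leading term y^3: subtract (1)·k_3 from y^3 + 1 → 0
  remainder 0.

Every S-polynomial of the final basis reduces to 0, so we have a Gröbner basis.
Inter-reduce: drop elements whose leading term is divisible by another's, tail-reduce, and make monic.
Reduced Gröbner basis: {x + y^2 + 1, y^3 + 1}.

Same reduced basis, so the two generating sets span the same ideal.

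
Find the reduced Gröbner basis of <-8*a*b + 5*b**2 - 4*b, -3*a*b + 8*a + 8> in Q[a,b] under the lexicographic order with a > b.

G = {a - 15/64*b**2 + 3/16*b + 1, b**3 - 52/15*b**2 - 32/15*b}

f_1 = -8*a*b + 5*b**2 - 4*b, LT = a*b.
f_2 = -3*a*b + 8*a + 8, LT = a*b.

S(f_1,f_2): lcm = a*b. S = 8/3*a - 5/8*b**2 + 1/2*b + 8/3.
  leading term a: no divisor's leading term divides it; move 8/3*a to the remainder.
  leading term b**2: no divisor's leading term divides it; move -5/8*b**2 to the remainder.
  leading term b: no divisor's leading term divides it; move 1/2*b to the remainder.
  leading term 1: no divisor's leading term divides it; move 8/3 to the remainder.
  remainder 8/3*a - 5/8*b**2 + 1/2*b + 8/3 ≠ 0; add g_3 = 8/3*a - 5/8*b**2 + 1/2*b + 8/3 to the basis.

S(f_1,g_3): lcm = a*b. S = 15/64*b**3 - 13/16*b**2 - 1/2*b.
  leading term b**3: no divisor's leading term divides it; move 15/64*b**3 to the remainder.
  leading term b**2: no divisor's leading term divides it; move -13/16*b**2 to the remainder.
  leading term b: no divisor's leading term divides it; move -1/2*b to the remainder.
  remainder 15/64*b**3 - 13/16*b**2 - 1/2*b ≠ 0; add g_4 = 15/64*b**3 - 13/16*b**2 - 1/2*b to the basis.

S(f_2,g_3): lcm = a*b. S = -8/3*a + 15/64*b**3 - 3/16*b**2 - b - 8/3.
  leading term a: subtract (-1)·g_3 from -8/3*a + 15/64*b**3 - 3/16*b**2 - b - 8/3 → 15/64*b**3 - 13/16*b**2 - 1/2*b
  leading term b**3: subtract (1)·g_4 from 15/64*b**3 - 13/16*b**2 - 1/2*b → 0
  remainder 0.

S(f_1,g_4): lcm = a*b**3. S = 52/15*a*b**2 + 32/15*a*b - 5/8*b**4 + 1/2*b**3.
  leading term a*b**2: subtract (-13/30*b)·f_1 from 52/15*a*b**2 + 32/15*a*b - 5/8*b**4 + 1/2*b**3 → 32/15*a*b - 5/8*b**4 + 8/3*b**3 - 26/15*b**2
  leading term a*b: subtract (-4/15)·f_1 from 32/15*a*b - 5/8*b**4 + 8/3*b**3 - 26/15*b**2 → -5/8*b**4 + 8/3*b**3 - 2/5*b**2 - 16/15*b
  leading term b**4: subtract (-8/3*b)·g_4 from -5/8*b**4 + 8/3*b**3 - 2/5*b**2 - 16/15*b → 1/2*b**3 - 26/15*b**2 - 16/15*b
  leading term b**3: subtract (32/15)·g_4 from 1/2*b**3 - 26/15*b**2 - 16/15*b → 0
  remainder 0.

S(f_2,g_4): lcm = a*b**3. S = 4/5*a*b**2 + 32/15*a*b - 8/3*b**2.
  leading term a*b**2: subtract (-1/10*b)·f_1 from 4/5*a*b**2 + 32/15*a*b - 8/3*b**2 → 32/15*a*b + 1/2*b**3 - 46/15*b**2
  leading term a*b: subtract (-4/15)·f_1 from 32/15*a*b + 1/2*b**3 - 46/15*b**2 → 1/2*b**3 - 26/15*b**2 - 16/15*b
  leading term b**3: subtract (32/15)·g_4 from 1/2*b**3 - 26/15*b**2 - 16/15*b → 0
  remainder 0.

S(g_3,g_4): leading monomials are coprime, so the S-polynomial reduces to 0 (Buchberger's first criterion).
Every S-polynomial of the final basis reduces to 0, so we have a Gröbner basis.
Inter-reduce: drop elements whose leading term is divisible by another's, tail-reduce, and make monic.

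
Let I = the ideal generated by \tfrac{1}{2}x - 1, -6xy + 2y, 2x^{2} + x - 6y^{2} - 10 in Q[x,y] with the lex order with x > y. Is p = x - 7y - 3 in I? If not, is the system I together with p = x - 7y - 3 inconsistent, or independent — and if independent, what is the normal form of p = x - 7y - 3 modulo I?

Adjoining x - 7y - 3 makes the ideal the whole ring: the system is inconsistent.

First compute the reduced Gröbner basis of I by Buchberger's algorithm.
f_1 = \tfrac{1}{2}x - 1, LT = x.
f_2 = -6xy + 2y, LT = xy.
f_3 = 2x^{2} + x - 6y^{2} - 10, LT = x^{2}.

S(f_1,f_2): lcm = xy. S = -\tfrac{5}{3}y.
  leading term y: no divisor's leading term divides it; move -\tfrac{5}{3}y to the remainder.
  remainder -\tfrac{5}{3}y ≠ 0; add h_4 = -\tfrac{5}{3}y to the basis.

The other S-polynomials (S(f_1,f_3), S(f_2,f_3), S(f_1,h_4), S(f_2,h_4), S(f_3,h_4)) all reduce to 0 modulo the current basis, so we have a Gröbner basis.
Inter-reduce: drop elements whose leading term is divisible by another's, tail-reduce, and make monic.
Reduced Gröbner basis: {x - 2, y}.
Label its elements g_1 = x - 2, g_2 = y.

Reduce p = x - 7y - 3 modulo G:
  leading term x: subtract (1)·g_1 from x - 7y - 3 → -7y - 1
  leading term y: subtract (-7)·g_2 from -7y - 1 → -1
  leading term 1: no divisor's leading term divides it; move -1 to the remainder.
  normal form = -1.
The normal form is nonzero, so p ∉ I. Since p minus its normal form lies in I, I + (p) = I + (r) where r = -1; decide whether this ideal is the whole ring.
Here r = -1 is a nonzero constant, hence a unit: 1 ∈ I + (p), the Gröbner basis of I + (p) is {1}, and the enlarged system has no common solution — adjoining p is inconsistent.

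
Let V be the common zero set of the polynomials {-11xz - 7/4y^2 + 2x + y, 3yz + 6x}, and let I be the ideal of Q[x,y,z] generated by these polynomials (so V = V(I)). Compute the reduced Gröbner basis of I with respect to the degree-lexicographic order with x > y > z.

G = {y^3 - 88/7x^2 - 8/7xy - 4/7y^2, xz + 7/44y^2 - 2/11x - 1/11y, yz + 2x}

f_1 = -11xz - 7/4y^2 + 2x + y, LT = xz.
f_2 = 3yz + 6x, LT = yz.

S(f_1,f_2): lcm = xyz. S = 7/44y^3 - 2x^2 - 2/11xy - 1/11y^2.
  leading term y^3: no divisor's leading term divides it; move 7/44y^3 to the remainder.
  leading term x^2: no divisor's leading term divides it; move -2x^2 to the remainder.
  leading term xy: no divisor's leading term divides it; move -2/11xy to the remainder.
  leading term y^2: no divisor's leading term divides it; move -1/11y^2 to the remainder.
  remainder 7/44y^3 - 2x^2 - 2/11xy - 1/11y^2 ≠ 0; add g_3 = 7/44y^3 - 2x^2 - 2/11xy - 1/11y^2 to the basis.

The other S-polynomials (S(f_1,g_3), S(f_2,g_3)) all reduce to 0 modulo the current basis, so we have a Gröbner basis.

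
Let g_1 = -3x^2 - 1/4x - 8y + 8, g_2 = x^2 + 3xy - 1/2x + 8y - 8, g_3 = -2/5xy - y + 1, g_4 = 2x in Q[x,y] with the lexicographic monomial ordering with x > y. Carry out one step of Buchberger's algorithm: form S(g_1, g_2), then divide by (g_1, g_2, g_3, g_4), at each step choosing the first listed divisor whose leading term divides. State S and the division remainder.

S(g_1, g_2) = -3xy + 7/12x - 16/3y + 16/3; remainder on division = 13/6y - 13/6.

lcm(LM(g_1), LM(g_2)) = x^2.
S = (lcm/LT(g_1))·g_1 − (lcm/LT(g_2))·g_2 = -3xy + 7/12x - 16/3y + 16/3.
Reduce S modulo (g_1, g_2, g_3, g_4) in that order:
  leading term xy: subtract (15/2)·g_3 from -3xy + 7/12x - 16/3y + 16/3 → 7/12x + 13/6y - 13/6
  leading term x: subtract (7/24)·g_4 from 7/12x + 13/6y - 13/6 → 13/6y - 13/6
  leading term y: no divisor's leading term divides it; move 13/6y to the remainder.
  leading term 1: no divisor's leading term divides it; move -13/6 to the remainder.
The remainder 13/6y - 13/6 is nonzero, so it would be added as the next basis element.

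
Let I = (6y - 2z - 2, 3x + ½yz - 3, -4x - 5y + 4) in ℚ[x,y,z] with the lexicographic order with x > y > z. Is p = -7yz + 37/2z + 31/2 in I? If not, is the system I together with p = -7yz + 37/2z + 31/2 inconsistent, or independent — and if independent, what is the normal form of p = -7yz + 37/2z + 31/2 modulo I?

Adjoining -7yz + 37/2z + 31/2 makes the ideal the whole ring: the system is inconsistent.

First compute the reduced Gröbner basis of I by Buchberger's algorithm.
f_1 = 6y - 2z - 2, LT = y.
f_2 = 3x + ½yz - 3, LT = x.
f_3 = -4x - 5y + 4, LT = x.

S(f_2,f_3): lcm = x. S = ⅙yz - 5/4y.
  reduce S modulo (f_1, f_2, f_3):
  remainder 1/18z² - 13/36z - 5/12 ≠ 0; add h_4 = 1/18z² - 13/36z - 5/12 to the basis.

The other S-polynomials (S(f_1,f_2), S(f_1,f_3), S(f_1,h_4), S(f_2,h_4), S(f_3,h_4)) all reduce to 0 modulo the current basis, so we have a Gröbner basis.
Inter-reduce: drop elements whose leading term is divisible by another's, tail-reduce, and make monic.
Reduced Gröbner basis: {x + 5/12z - 7/12, y - ⅓z - ⅓, z² - 13/2z - 15/2}.
Label its elements g_1 = x + 5/12z - 7/12, g_2 = y - ⅓z - ⅓, g_3 = z² - 13/2z - 15/2.

Reduce p = -7yz + 37/2z + 31/2 modulo G:
  leading term yz: subtract (-7z)·g_2 from -7yz + 37/2z + 31/2 → -7/3z² + 97/6z + 31/2
  leading term z²: subtract (-7/3)·g_3 from -7/3z² + 97/6z + 31/2 → z - 2
  leading term z: no divisor's leading term divides it; move z to the remainder.
  leading term 1: no divisor's leading term divides it; move -2 to the remainder.
  normal form = z - 2.
The normal form is nonzero, so p ∉ I. Since p minus its normal form lies in I, I + (p) = I + (r) where r = z - 2; decide whether this ideal is the whole ring.
Run Buchberger on G together with r (pairs among the g_i already reduce to 0 since G is a Gröbner basis):
g_1 = x + 5/12z - 7/12, LT = x.
g_2 = y - ⅓z - ⅓, LT = y.
g_3 = z² - 13/2z - 15/2, LT = z².
r = z - 2, LT = z.

S(g_3,r): lcm = z². S = -9/2z - 15/2.
  reduce S modulo (g_1, g_2, g_3, r):
  remainder -33/2 ≠ 0; add m_5 = -33/2 to the basis.

The other S-polynomials (S(g_1,g_2), S(g_1,g_3), S(g_1,r), S(g_2,g_3), S(g_2,r), S(g_1,m_5), S(g_2,m_5), S(g_3,m_5), S(r,m_5)) all reduce to 0 modulo the current basis, so we have a Gröbner basis.
Inter-reduce: drop elements whose leading term is divisible by another's, tail-reduce, and make monic.
Reduced Gröbner basis: {1}.
The reduced Gröbner basis of I + (p) is {1}: the ideal is the whole ring, so the enlarged system has no common solution — adjoining p is inconsistent.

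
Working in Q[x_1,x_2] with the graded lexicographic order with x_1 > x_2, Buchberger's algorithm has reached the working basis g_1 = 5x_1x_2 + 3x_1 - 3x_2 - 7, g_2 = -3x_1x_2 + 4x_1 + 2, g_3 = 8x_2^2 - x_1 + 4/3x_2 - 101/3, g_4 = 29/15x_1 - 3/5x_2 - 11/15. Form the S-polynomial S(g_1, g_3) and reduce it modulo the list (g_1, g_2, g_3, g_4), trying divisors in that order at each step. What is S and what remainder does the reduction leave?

lcm(LM(g_1), LM(g_3)) = x_1x_2^2.
S = (lcm/LT(g_1))·g_1 − (lcm/LT(g_3))·g_3 = 1/8x_1^2 + 13/30x_1x_2 - 3/5x_2^2 + 101/24x_1 - 7/5x_2.
Reduce S modulo (g_1, g_2, g_3, g_4) in that order:
  leading term x_1^2: subtract (15/232x_1)·g_4 from 1/8x_1^2 + 13/30x_1x_2 - 3/5x_2^2 + 101/24x_1 - 7/5x_2 → 1643/3480x_1x_2 - 3/5x_2^2 + 1481/348x_1 - 7/5x_2
  leading term x_1x_2: subtract (1643/17400)·g_1 from 1643/3480x_1x_2 - 3/5x_2^2 + 1481/348x_1 - 7/5x_2 → -3/5x_2^2 + 69121/17400x_1 - 6477/5800x_2 + 11501/17400
  leading term x_2^2: subtract (-3/40)·g_3 from -3/5x_2^2 + 69121/17400x_1 - 6477/5800x_2 + 11501/17400 → 8477/2175x_1 - 5897/5800x_2 - 16217/8700
  leading term x_1: subtract (8477/4205)·g_4 from 8477/2175x_1 - 5897/5800x_2 - 16217/8700 → 6487/33640x_2 - 6487/16820
  leading term x_2: no divisor's leading term divides it; move 6487/33640x_2 to the remainder.
  leading term 1: no divisor's leading term divides it; move -6487/16820 to the remainder.
The remainder 6487/33640x_2 - 6487/16820 is nonzero, so it would be added as the next basis element.
This is the inner loop of Buchberger's algorithm — each nonzero remainder becomes a new basis element.

S(g_1, g_3) = 1/8x_1^2 + 13/30x_1x_2 - 3/5x_2^2 + 101/24x_1 - 7/5x_2; remainder on division = 6487/33640x_2 - 6487/16820.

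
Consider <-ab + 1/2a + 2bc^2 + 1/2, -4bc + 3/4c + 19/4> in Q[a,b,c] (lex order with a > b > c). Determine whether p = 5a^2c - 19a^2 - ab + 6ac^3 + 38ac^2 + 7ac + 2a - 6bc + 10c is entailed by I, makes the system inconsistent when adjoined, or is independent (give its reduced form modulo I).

First compute the reduced Gröbner basis of I by Buchberger's algorithm.
f_1 = -ab + 1/2a + 2bc^2 + 1/2, LT = ab.
f_2 = -4bc + 3/4c + 19/4, LT = bc.

S(f_1,f_2): lcm = abc. S = -5/16ac + 19/16a - 2bc^3 - 1/2c.
  leading term ac: no divisor's leading term divides it; move -5/16ac to the remainder.
  leading term a: no divisor's leading term divides it; move 19/16a to the remainder.
  leading term bc^3: subtract (1/2c^2)·f_2 from -2bc^3 - 1/2c → -3/8c^3 - 19/8c^2 - 1/2c
  leading term c^3: no divisor's leading term divides it; move -3/8c^3 to the remainder.
  leading term c^2: no divisor's leading term divides it; move -19/8c^2 to the remainder.
  leading term c: no divisor's leading term divides it; move -1/2c to the remainder.
  remainder -5/16ac + 19/16a - 3/8c^3 - 19/8c^2 - 1/2c ≠ 0; add h_3 = -5/16ac + 19/16a - 3/8c^3 - 19/8c^2 - 1/2c to the basis.

The other S-polynomials (S(f_1,h_3), S(f_2,h_3)) all reduce to 0 modulo the current basis, so we have a Gröbner basis.
Inter-reduce: drop elements whose leading term is divisible by another's, tail-reduce, and make monic.
Reduced Gröbner basis: {ab - 1/2a - 3/8c^2 - 19/8c - 1/2, ac - 19/5a + 6/5c^3 + 38/5c^2 + 8/5c, bc - 3/16c - 19/16}.
Label its elements g_1 = ab - 1/2a - 3/8c^2 - 19/8c - 1/2, g_2 = ac - 19/5a + 6/5c^3 + 38/5c^2 + 8/5c, g_3 = bc - 3/16c - 19/16.

Reduce p = 5a^2c - 19a^2 - ab + 6ac^3 + 38ac^2 + 7ac + 2a - 6bc + 10c modulo G:
  leading term a^2c: subtract (5a)·g_2 from 5a^2c - 19a^2 - ab + 6ac^3 + 38ac^2 + 7ac + 2a - 6bc + 10c → -ab - ac + 2a - 6bc + 10c
  leading term ab: subtract (-1)·g_1 from -ab - ac + 2a - 6bc + 10c → -ac + 3/2a - 6bc - 3/8c^2 + 61/8c - 1/2
  leading term ac: subtract (-1)·g_2 from -ac + 3/2a - 6bc - 3/8c^2 + 61/8c - 1/2 → -23/10a - 6bc + 6/5c^3 + 289/40c^2 + 369/40c - 1/2
  leading term a: no divisor's leading term divides it; move -23/10a to the remainder.
  leading term bc: subtract (-6)·g_3 from -6bc + 6/5c^3 + 289/40c^2 + 369/40c - 1/2 → 6/5c^3 + 289/40c^2 + 81/10c - 61/8
  leading term c^3: no divisor's leading term divides it; move 6/5c^3 to the remainder.
  leading term c^2: no divisor's leading term divides it; move 289/40c^2 to the remainder.
  leading term c: no divisor's leading term divides it; move 81/10c to the remainder.
  leading term 1: no divisor's leading term divides it; move -61/8 to the remainder.
  normal form = -23/10a + 6/5c^3 + 289/40c^2 + 81/10c - 61/8.
The normal form is nonzero, so p ∉ I. Since p minus its normal form lies in I, I + (p) = I + (r) where r = -23/10a + 6/5c^3 + 289/40c^2 + 81/10c - 61/8; decide whether this ideal is the whole ring.
Run Buchberger on G together with r (pairs among the g_i already reduce to 0 since G is a Gröbner basis):
g_1 = ab - 1/2a - 3/8c^2 - 19/8c - 1/2, LT = ab.
g_2 = ac - 19/5a + 6/5c^3 + 38/5c^2 + 8/5c, LT = ac.
g_3 = bc - 3/16c - 19/16, LT = bc.
r = -23/10a + 6/5c^3 + 289/40c^2 + 81/10c - 61/8, LT = a.

S(g_1,r): lcm = ab. S = -1/2a + 12/23bc^3 + 289/92bc^2 + 81/23bc - 305/92b - 3/8c^2 - 19/8c - 1/2.
  leading term a: subtract (5/23)·r from -1/2a + 12/23bc^3 + 289/92bc^2 + 81/23bc - 305/92b - 3/8c^2 - 19/8c - 1/2 → 12/23bc^3 + 289/92bc^2 + 81/23bc - 305/92b - 6/23c^3 - 179/92c^2 - 761/184c + 213/184
  leading term bc^3: subtract (12/23c^2)·g_3 from 12/23bc^3 + 289/92bc^2 + 81/23bc - 305/92b - 6/23c^3 - 179/92c^2 - 761/184c + 213/184 → 289/92bc^2 + 81/23bc - 305/92b - 15/92c^3 - 61/46c^2 - 761/184c + 213/184
  leading term bc^2: subtract (289/92c)·g_3 from 289/92bc^2 + 81/23bc - 305/92b - 15/92c^3 - 61/46c^2 - 761/184c + 213/184 → 81/23bc - 305/92b - 15/92c^3 - 1085/1472c^2 - 597/1472c + 213/184
  leading term bc: subtract (81/23)·g_3 from 81/23bc - 305/92b - 15/92c^3 - 1085/1472c^2 - 597/1472c + 213/184 → -305/92b - 15/92c^3 - 1085/1472c^2 + 375/1472c + 1965/368
  leading term b: no divisor's leading term divides it; move -305/92b to the remainder.
  leading term c^3: no divisor's leading term divides it; move -15/92c^3 to the remainder.
  leading term c^2: no divisor's leading term divides it; move -1085/1472c^2 to the remainder.
  leading term c: no divisor's leading term divides it; move 375/1472c to the remainder.
  leading term 1: no divisor's leading term divides it; move 1965/368 to the remainder.
  remainder -305/92b - 15/92c^3 - 1085/1472c^2 + 375/1472c + 1965/368 ≠ 0; add m_5 = -305/92b - 15/92c^3 - 1085/1472c^2 + 375/1472c + 1965/368 to the basis.

S(g_2,r): lcm = ac. S = -19/5a + 12/23c^4 + 1997/460c^3 + 1279/115c^2 - 789/460c.
  leading term a: subtract (38/23)·r from -19/5a + 12/23c^4 + 1997/460c^3 + 1279/115c^2 - 789/460c → 12/23c^4 + 217/92c^3 - 75/92c^2 - 1389/92c + 1159/92
  leading term c^4: no divisor's leading term divides it; move 12/23c^4 to the remainder.
  leading term c^3: no divisor's leading term divides it; move 217/92c^3 to the remainder.
  leading term c^2: no divisor's leading term divides it; move -75/92c^2 to the remainder.
  leading term c: no divisor's leading term divides it; move -1389/92c to the remainder.
  leading term 1: no divisor's leading term divides it; move 1159/92 to the remainder.
  remainder 12/23c^4 + 217/92c^3 - 75/92c^2 - 1389/92c + 1159/92 ≠ 0; add m_6 = 12/23c^4 + 217/92c^3 - 75/92c^2 - 1389/92c + 1159/92 to the basis.

The other S-polynomials (S(g_1,g_2), S(g_1,g_3), S(g_2,g_3), S(g_3,r), S(g_1,m_5), S(g_2,m_5), S(g_3,m_5), S(r,m_5), S(g_1,m_6), S(g_2,m_6), S(g_3,m_6), S(r,m_6), S(m_5,m_6)) all reduce to 0 modulo the current basis, so we have a Gröbner basis.
Inter-reduce: drop elements whose leading term is divisible by another's, tail-reduce, and make monic.
Reduced Gröbner basis: {a - 12/23c^3 - 289/92c^2 - 81/23c + 305/92, b + 3/61c^3 + 217/976c^2 - 75/976c - 393/244, c^4 + 217/48c^3 - 25/16c^2 - 463/16c + 1159/48}.
The reduced Gröbner basis of I + (p) is {a - 12/23c^3 - 289/92c^2 - 81/23c + 305/92, b + 3/61c^3 + 217/976c^2 - 75/976c - 393/244, c^4 + 217/48c^3 - 25/16c^2 - 463/16c + 1159/48} ≠ {1}, a proper ideal, so the enlarged system stays consistent: p is independent of I, with normal form -23/10a + 6/5c^3 + 289/40c^2 + 81/10c - 61/8.

5a^2c - 19a^2 - ab + 6ac^3 + 38ac^2 + 7ac + 2a - 6bc + 10c is independent of I; its normal form modulo I is -23/10a + 6/5c^3 + 289/40c^2 + 81/10c - 61/8.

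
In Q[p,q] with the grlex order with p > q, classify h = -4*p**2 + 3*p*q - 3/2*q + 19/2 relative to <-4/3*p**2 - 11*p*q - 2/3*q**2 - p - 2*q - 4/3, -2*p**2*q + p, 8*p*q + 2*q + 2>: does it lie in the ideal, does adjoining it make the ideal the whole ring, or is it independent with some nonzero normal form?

Adjoining -4*p**2 + 3*p*q - 3/2*q + 19/2 makes the ideal the whole ring: the system is inconsistent.

First compute the reduced Gröbner basis of I by Buchberger's algorithm.
f_1 = -4/3*p**2 - 11*p*q - 2/3*q**2 - p - 2*q - 4/3, LT = p**2.
f_2 = -2*p**2*q + p, LT = p**2*q.
f_3 = 8*p*q + 2*q + 2, LT = p*q.

S(f_1,f_2): lcm = p**2*q. S = 33/4*p*q**2 + 1/2*q**3 + 3/4*p*q + 3/2*q**2 + 1/2*p + q.
  leading term p*q**2: subtract (33/32*q)·f_3 from 33/4*p*q**2 + 1/2*q**3 + 3/4*p*q + 3/2*q**2 + 1/2*p + q → 1/2*q**3 + 3/4*p*q - 9/16*q**2 + 1/2*p - 17/16*q
  leading term q**3: no divisor's leading term divides it; move 1/2*q**3 to the remainder.
  leading term p*q: subtract (3/32)·f_3 from 3/4*p*q - 9/16*q**2 + 1/2*p - 17/16*q → -9/16*q**2 + 1/2*p - 5/4*q - 3/16
  leading term q**2: no divisor's leading term divides it; move -9/16*q**2 to the remainder.
  leading term p: no divisor's leading term divides it; move 1/2*p to the remainder.
  leading term q: no divisor's leading term divides it; move -5/4*q to the remainder.
  leading term 1: no divisor's leading term divides it; move -3/16 to the remainder.
  remainder 1/2*q**3 - 9/16*q**2 + 1/2*p - 5/4*q - 3/16 ≠ 0; add k_4 = 1/2*q**3 - 9/16*q**2 + 1/2*p - 5/4*q - 3/16 to the basis.

S(f_1,f_3): lcm = p**2*q. S = 33/4*p*q**2 + 1/2*q**3 + 1/2*p*q + 3/2*q**2 - 1/4*p + q.
  leading term p*q**2: subtract (33/32*q)·f_3 from 33/4*p*q**2 + 1/2*q**3 + 1/2*p*q + 3/2*q**2 - 1/4*p + q → 1/2*q**3 + 1/2*p*q - 9/16*q**2 - 1/4*p - 17/16*q
  leading term q**3: subtract (1)·k_4 from 1/2*q**3 + 1/2*p*q - 9/16*q**2 - 1/4*p - 17/16*q → 1/2*p*q - 3/4*p + 3/16*q + 3/16
  leading term p*q: subtract (1/16)·f_3 from 1/2*p*q - 3/4*p + 3/16*q + 3/16 → -3/4*p + 1/16*q + 1/16
  leading term p: no divisor's leading term divides it; move -3/4*p to the remainder.
  leading term q: no divisor's leading term divides it; move 1/16*q to the remainder.
  leading term 1: no divisor's leading term divides it; move 1/16 to the remainder.
  remainder -3/4*p + 1/16*q + 1/16 ≠ 0; add k_5 = -3/4*p + 1/16*q + 1/16 to the basis.

S(f_2,k_4): lcm = p**2*q**3. S = 9/8*p**2*q**2 - p**3 + 5/2*p**2*q - 1/2*p*q**2 + 3/8*p**2.
  leading term p**2*q**2: subtract (-27/32*q**2)·f_1 from 9/8*p**2*q**2 - p**3 + 5/2*p**2*q - 1/2*p*q**2 + 3/8*p**2 → -297/32*p*q**3 - 9/16*q**4 - p**3 + 5/2*p**2*q - 43/32*p*q**2 - 27/16*q**3 + 3/8*p**2 - 9/8*q**2
  leading term p*q**3: subtract (-297/256*q**2)·f_3 from -297/32*p*q**3 - 9/16*q**4 - p**3 + 5/2*p**2*q - 43/32*p*q**2 - 27/16*q**3 + 3/8*p**2 - 9/8*q**2 → -9/16*q**4 - p**3 + 5/2*p**2*q - 43/32*p*q**2 + 81/128*q**3 + 3/8*p**2 + 153/128*q**2
  leading term q**4: subtract (-9/8*q)·k_4 from -9/16*q**4 - p**3 + 5/2*p**2*q - 43/32*p*q**2 + 81/128*q**3 + 3/8*p**2 + 153/128*q**2 → -p**3 + 5/2*p**2*q - 43/32*p*q**2 + 3/8*p**2 + 9/16*p*q - 27/128*q**2 - 27/128*q
  leading term p**3: subtract (3/4*p)·f_1 from -p**3 + 5/2*p**2*q - 43/32*p*q**2 + 3/8*p**2 + 9/16*p*q - 27/128*q**2 - 27/128*q → 43/4*p**2*q - 27/32*p*q**2 + 9/8*p**2 + 33/16*p*q - 27/128*q**2 + p - 27/128*q
  leading term p**2*q: subtract (-129/16*q)·f_1 from 43/4*p**2*q - 27/32*p*q**2 + 9/8*p**2 + 33/16*p*q - 27/128*q**2 + p - 27/128*q → -2865/32*p*q**2 - 43/8*q**3 + 9/8*p**2 - 6*p*q - 2091/128*q**2 + p - 1403/128*q
  leading term p*q**2: subtract (-2865/256*q)·f_3 from -2865/32*p*q**2 - 43/8*q**3 + 9/8*p**2 - 6*p*q - 2091/128*q**2 + p - 1403/128*q → -43/8*q**3 + 9/8*p**2 - 6*p*q + 387/64*q**2 + p + 731/64*q
  leading term q**3: subtract (-43/4)·k_4 from -43/8*q**3 + 9/8*p**2 - 6*p*q + 387/64*q**2 + p + 731/64*q → 9/8*p**2 - 6*p*q + 51/8*p - 129/64*q - 129/64
  leading term p**2: subtract (-27/32)·f_1 from 9/8*p**2 - 6*p*q + 51/8*p - 129/64*q - 129/64 → -489/32*p*q - 9/16*q**2 + 177/32*p - 237/64*q - 201/64
  leading term p*q: subtract (-489/256)·f_3 from -489/32*p*q - 9/16*q**2 + 177/32*p - 237/64*q - 201/64 → -9/16*q**2 + 177/32*p + 15/128*q + 87/128
  leading term q**2: no divisor's leading term divides it; move -9/16*q**2 to the remainder.
  leading term p: subtract (-59/8)·k_5 from 177/32*p + 15/128*q + 87/128 → 37/64*q + 73/64
  leading term q: no divisor's leading term divides it; move 37/64*q to the remainder.
  leading term 1: no divisor's leading term divides it; move 73/64 to the remainder.
  remainder -9/16*q**2 + 37/64*q + 73/64 ≠ 0; add k_6 = -9/16*q**2 + 37/64*q + 73/64 to the basis.

S(f_2,k_5): lcm = p**2*q. S = 1/12*p*q**2 + 1/12*p*q - 1/2*p.
  leading term p*q**2: subtract (1/96*q)·f_3 from 1/12*p*q**2 + 1/12*p*q - 1/2*p → 1/12*p*q - 1/48*q**2 - 1/2*p - 1/48*q
  leading term p*q: subtract (1/96)·f_3 from 1/12*p*q - 1/48*q**2 - 1/2*p - 1/48*q → -1/48*q**2 - 1/2*p - 1/24*q - 1/48
  leading term q**2: subtract (1/27)·k_6 from -1/48*q**2 - 1/2*p - 1/24*q - 1/48 → -1/2*p - 109/1728*q - 109/1728
  leading term p: subtract (2/3)·k_5 from -1/2*p - 109/1728*q - 109/1728 → -181/1728*q - 181/1728
  leading term q: no divisor's leading term divides it; move -181/1728*q to the remainder.
  leading term 1: no divisor's leading term divides it; move -181/1728 to the remainder.
  remainder -181/1728*q - 181/1728 ≠ 0; add k_7 = -181/1728*q - 181/1728 to the basis.

The other S-polynomials (S(f_2,f_3), S(f_1,k_4), S(f_3,k_4), S(f_1,k_5), S(f_3,k_5), S(k_4,k_5), S(f_1,k_6), S(f_2,k_6), S(f_3,k_6), S(k_4,k_6), S(k_5,k_6), S(f_1,k_7), S(f_2,k_7), S(f_3,k_7), S(k_4,k_7), S(k_5,k_7), S(k_6,k_7)) all reduce to 0 modulo the current basis, so we have a Gröbner basis.
Inter-reduce: drop elements whose leading term is divisible by another's, tail-reduce, and make monic.
Reduced Gröbner basis: {p, q + 1}.
Label its elements g_1 = p, g_2 = q + 1.

Reduce h = -4*p**2 + 3*p*q - 3/2*q + 19/2 modulo G:
  leading term p**2: subtract (-4*p)·g_1 from -4*p**2 + 3*p*q - 3/2*q + 19/2 → 3*p*q - 3/2*q + 19/2
  leading term p*q: subtract (3*q)·g_1 from 3*p*q - 3/2*q + 19/2 → -3/2*q + 19/2
  leading term q: subtract (-3/2)·g_2 from -3/2*q + 19/2 → 11
  leading term 1: no divisor's leading term divides it; move 11 to the remainder.
  normal form = 11.
The normal form is nonzero, so h ∉ I. Since h minus its normal form lies in I, I + (h) = I + (r) where r = 11; decide whether this ideal is the whole ring.
Here r = 11 is a nonzero constant, hence a unit: 1 ∈ I + (h), the Gröbner basis of I + (h) is {1}, and the enlarged system has no common solution — adjoining h is inconsistent.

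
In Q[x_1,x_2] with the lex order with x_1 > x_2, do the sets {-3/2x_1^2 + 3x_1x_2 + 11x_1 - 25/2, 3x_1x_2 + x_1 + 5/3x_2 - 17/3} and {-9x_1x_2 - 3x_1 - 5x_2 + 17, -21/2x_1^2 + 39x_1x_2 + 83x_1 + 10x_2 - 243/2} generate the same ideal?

Two ideals are equal iff their reduced Gröbner bases coincide (the reduced basis is unique for a fixed ordering).
Buchberger on the first generating set:
f_1 = -3/2x_1^2 + 3x_1x_2 + 11x_1 - 25/2, LT = x_1^2.
f_2 = 3x_1x_2 + x_1 + 5/3x_2 - 17/3, LT = x_1x_2.

S(f_1,f_2): lcm = x_1^2x_2. S = -1/3x_1^2 - 2x_1x_2^2 - 71/9x_1x_2 + 17/9x_1 + 25/3x_2.
  reduce S modulo (f_1, f_2):
  remainder 56/27x_1 + 10/9x_2^2 + 724/81x_2 - 982/81 ≠ 0; add g_3 = 56/27x_1 + 10/9x_2^2 + 724/81x_2 - 982/81 to the basis.

S(f_2,g_3): lcm = x_1x_2. S = 1/3x_1 - 15/28x_2^3 - 181/42x_2^2 + 1613/252x_2 - 17/9.
  reduce S modulo (f_1, f_2, g_3):
  remainder -15/28x_2^3 - 377/84x_2^2 + 139/28x_2 + 5/84 ≠ 0; add g_4 = -15/28x_2^3 - 377/84x_2^2 + 139/28x_2 + 5/84 to the basis.

The other S-polynomials (S(f_1,g_3), S(f_1,g_4), S(f_2,g_4), S(g_3,g_4)) all reduce to 0 modulo the current basis, so we have a Gröbner basis.
Inter-reduce: drop elements whose leading term is divisible by another's, tail-reduce, and make monic.
Reduced Gröbner basis: {x_1 + 15/28x_2^2 + 181/42x_2 - 491/84, x_2^3 + 377/45x_2^2 - 139/15x_2 - 1/9}.

Buchberger on the second generating set:
h_1 = -9x_1x_2 - 3x_1 - 5x_2 + 17, LT = x_1x_2.
h_2 = -21/2x_1^2 + 39x_1x_2 + 83x_1 + 10x_2 - 243/2, LT = x_1^2.

S(h_1,h_2): lcm = x_1^2x_2. S = 1/3x_1^2 + 26/7x_1x_2^2 + 533/63x_1x_2 - 17/9x_1 + 20/21x_2^2 - 81/7x_2.
  reduce S modulo (h_1, h_2):
  remainder -56/27x_1 - 10/9x_2^2 - 724/81x_2 + 982/81 ≠ 0; add k_3 = -56/27x_1 - 10/9x_2^2 - 724/81x_2 + 982/81 to the basis.

S(h_1,k_3): lcm = x_1x_2. S = 1/3x_1 - 15/28x_2^3 - 181/42x_2^2 + 1613/252x_2 - 17/9.
  reduce S modulo (h_1, h_2, k_3):
  remainder -15/28x_2^3 - 377/84x_2^2 + 139/28x_2 + 5/84 ≠ 0; add k_4 = -15/28x_2^3 - 377/84x_2^2 + 139/28x_2 + 5/84 to the basis.

The other S-polynomials (S(h_2,k_3), S(h_1,k_4), S(h_2,k_4), S(k_3,k_4)) all reduce to 0 modulo the current basis, so we have a Gröbner basis.
Inter-reduce: drop elements whose leading term is divisible by another's, tail-reduce, and make monic.
Reduced Gröbner basis: {x_1 + 15/28x_2^2 + 181/42x_2 - 491/84, x_2^3 + 377/45x_2^2 - 139/15x_2 - 1/9}.

Same reduced basis, so the two generating sets span the same ideal.

Yes, the ideals are equal.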